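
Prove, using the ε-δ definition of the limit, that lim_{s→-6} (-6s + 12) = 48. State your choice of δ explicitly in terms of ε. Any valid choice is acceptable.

Let ε > 0 be given. We need δ > 0 so that 0 < |s + 6| < δ implies |(-6s + 12) − 48| < ε.
Since (-6s + 12) − 48 = -6(s + 6), we have |(-6s + 12) − 48| = 6|s + 6|.
So 6|s + 6| < ε exactly when |s + 6| < ε/6.
Take δ = ε/6. If 0 < |s + 6| < δ then |(-6s + 12) − 48| = 6|s + 6| < 6·(ε/6) = ε.

δ = ε/6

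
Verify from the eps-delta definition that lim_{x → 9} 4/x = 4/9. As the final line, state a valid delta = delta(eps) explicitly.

Suppose eps > 0. We seek delta > 0 such that 0 < |x − 9| < delta implies |4/x − (4/9)| < eps.
|4/x − (4/9)| = 4·|9 − x|/(9·|x|) = 4|x − 9|/(9|x|).
Require delta ≤ 9/2 so that |x| > 9 − 9/2 = 9/2, hence 9|x| > 81/2.
Then |4/x − (4/9)| < 4|x − 9|/(81/2), which is < eps when |x − 9| < (81/8)eps.
Take delta = min(9/2, (81/8)eps). Then 0 < |x − 9| < delta gives both |x − 9| < 9/2 and |x − 9| < (81/8)eps, so |4/x − (4/9)| < eps.

delta = min(9/2, (81/8)eps)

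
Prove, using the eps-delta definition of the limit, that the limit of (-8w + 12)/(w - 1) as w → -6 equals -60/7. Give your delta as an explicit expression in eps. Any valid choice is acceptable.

delta = min(7/2, (49/8)eps)

Suppose eps > 0. We want delta > 0 with 0 < |w + 6| < delta ⇒ |(-8w + 12)/(w - 1) + 60/7| < eps.
Combining over a common denominator, (-8w + 12)/(w - 1) + 60/7 = [(-8w + 12)·(-7) − 60·(w - 1)] / [(-7)·(w - 1)] = -4(w + 6) / ((-7)(w - 1)).
So |(-8w + 12)/(w - 1) + 60/7| = 4|w + 6| / (7·|w − 1|).
Require delta ≤ 7/2, so |w − 1| ≥ |-7| − |w + 6| > 7 − 7/2 = 7/2.
Hence |(-8w + 12)/(w - 1) + 60/7| < 4|w + 6|/(7·(7/2)) = (8/49)|w + 6|, which is < eps once |w + 6| < (49/8)eps.
Take delta = min(7/2, (49/8)eps). Then 0 < |w + 6| < delta forces both bounds, so |(-8w + 12)/(w - 1) + 60/7| < eps.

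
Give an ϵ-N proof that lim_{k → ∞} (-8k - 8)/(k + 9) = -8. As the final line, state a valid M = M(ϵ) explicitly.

M = 64/ϵ

Let ϵ > 0 be given. For k ≥ 1, |(-8k - 8)/(k + 9) + 8| = |64|/((k + 9)) = 64/((k + 9)).
Since k + 9 ≥ k for k ≥ 1, this is ≤ 64/(k) = 64/k.
So |(-8k - 8)/(k + 9) + 8| < ϵ whenever k > 64/ϵ.
Take M = 64/ϵ. If k > M then |(-8k - 8)/(k + 9) + 8| ≤ 64/k < ϵ.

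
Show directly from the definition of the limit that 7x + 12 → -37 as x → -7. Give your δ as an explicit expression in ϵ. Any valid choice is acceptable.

δ = ϵ/7

Let ϵ > 0 be given. We need δ > 0 so that 0 < |x + 7| < δ implies |(7x + 12) + 37| < ϵ.
|(7x + 12) + 37| = |7x + 49| = 7|x + 7|.
Thus it suffices that |x + 7| < ϵ/7.
Choosing δ = ϵ/7 gives |(7x + 12) + 37| = 7|x + 7| < ϵ whenever |x + 7| < δ.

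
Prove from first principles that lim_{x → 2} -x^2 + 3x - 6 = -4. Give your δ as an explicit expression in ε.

Fix ε > 0. We want δ > 0 such that 0 < |x − 2| < δ implies |(-x^2 + 3x - 6) + 4| < ε.
(-x^2 + 3x - 6) + 4 = -x^2 + 3x - 2 = (x − 2)(-x + 1).
So |(-x^2 + 3x - 6) + 4| = |x − 2|·|-x + 1|.
Require δ ≤ 2. Then |x − 2| < 2 gives |x| < 4, and by the triangle inequality |-x + 1| ≤ 4 + 1 = 5.
Hence |(-x^2 + 3x - 6) + 4| ≤ 5|x − 2| < ε provided |x − 2| < ε/5.
Take δ = min(2, ε/5). Then 0 < |x − 2| < δ gives both |x − 2| < 2 and |x − 2| < ε/5, so |(-x^2 + 3x - 6) + 4| < ε.

δ = min(2, ε/5)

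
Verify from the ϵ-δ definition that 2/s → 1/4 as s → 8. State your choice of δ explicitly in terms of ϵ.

δ = min(4, 16ϵ)

Let ϵ > 0. We seek δ > 0 such that 0 < |s − 8| < δ implies |2/s − (1/4)| < ϵ.
|2/s − (1/4)| = 2·|8 − s|/(8·|s|) = 2|s − 8|/(8|s|).
Restrict δ ≤ 4. Then |s − 8| < 4 gives |s| > 4, so 8|s| > 32.
Then |2/s − (1/4)| < 2|s − 8|/32, which is < ϵ when |s − 8| < 16ϵ.
Take δ = min(4, 16ϵ). Then 0 < |s − 8| < δ gives both |s − 8| < 4 and |s − 8| < 16ϵ, so |2/s − (1/4)| < ϵ.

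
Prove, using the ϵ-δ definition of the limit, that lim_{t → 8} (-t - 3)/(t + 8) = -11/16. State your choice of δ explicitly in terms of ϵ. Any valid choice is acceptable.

Fix ϵ > 0. We want δ > 0 with 0 < |t − 8| < δ ⇒ |(-t - 3)/(t + 8) + 11/16| < ϵ.
Combining over a common denominator, (-t - 3)/(t + 8) + 11/16 = [(-t - 3)·16 − (-11)·(t + 8)] / [16·(t + 8)] = -5(t − 8) / (16(t + 8)).
So |(-t - 3)/(t + 8) + 11/16| = 5|t − 8| / (16·|t + 8|).
Restrict δ ≤ 8. Then |t − 8| < 8 gives |t + 8| = |(t − 8) + 16| ≥ 16 − 8 = 8.
Hence |(-t - 3)/(t + 8) + 11/16| < 5|t − 8|/(16·8) = (5/128)|t − 8|, which is < ϵ once |t − 8| < (128/5)ϵ.
Take δ = min(8, (128/5)ϵ). Then 0 < |t − 8| < δ forces both bounds, so |(-t - 3)/(t + 8) + 11/16| < ϵ.

δ = min(8, (128/5)ϵ)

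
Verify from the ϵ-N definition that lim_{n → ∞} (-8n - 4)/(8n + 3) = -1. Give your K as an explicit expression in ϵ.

Let ϵ > 0. For n ≥ 1, |(-8n - 4)/(8n + 3) + 1| = |-8|/(8(8n + 3)) = 8/(8(8n + 3)).
Since 8n + 3 ≥ 8n for n ≥ 1, this is ≤ 8/(8·8n) = (1/8)/n.
So |(-8n - 4)/(8n + 3) + 1| < ϵ whenever n > (1/8)/ϵ.
Take K = (1/8)/ϵ. If n > K then |(-8n - 4)/(8n + 3) + 1| ≤ (1/8)/n < ϵ.

K = (1/8)/ϵ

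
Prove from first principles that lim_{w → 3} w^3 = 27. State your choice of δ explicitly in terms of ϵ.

δ = min(1, ϵ/37)

Let ϵ > 0. We seek δ > 0 with 0 < |w − 3| < δ ⇒ |w^3 − 27| < ϵ.
Factor: w^3 − 27 = (w − 3)(w^2 + 3w + 9), so |w^3 − 27| = |w − 3|·|w^2 + 3w + 9|.
Restrict δ ≤ 1. Then |w − 3| < 1 gives |w| < 4, so by the triangle inequality |w^2 + 3w + 9| ≤ 4^2 + 3·4 + 9 = 37.
Hence |w^3 − 27| ≤ 37|w − 3|, which is < ϵ once |w − 3| < ϵ/37.
Take δ = min(1, ϵ/37). If 0 < |w − 3| < δ then both bounds hold and |w^3 − 27| ≤ 37|w − 3| < 37·(ϵ/37) = ϵ.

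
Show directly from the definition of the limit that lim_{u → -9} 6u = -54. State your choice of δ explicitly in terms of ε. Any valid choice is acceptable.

Let ε > 0. We need δ > 0 so that 0 < |u + 9| < δ implies |(6u) + 54| < ε.
Since (6u) + 54 = 6(u + 9), we have |(6u) + 54| = 6|u + 9|.
Thus it suffices that |u + 9| < ε/6.
Take δ = ε/6. If 0 < |u + 9| < δ then |(6u) + 54| = 6|u + 9| < 6·(ε/6) = ε.

δ = ε/6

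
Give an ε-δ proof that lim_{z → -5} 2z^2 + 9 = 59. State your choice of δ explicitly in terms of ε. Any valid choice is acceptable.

Fix ε > 0. We want δ > 0 such that 0 < |z + 5| < δ implies |(2z^2 + 9) − 59| < ε.
(2z^2 + 9) − 59 = 2z^2 - 50 = (z + 5)(2z - 10).
So |(2z^2 + 9) − 59| = |z + 5|·|2z - 10|.
Require δ ≤ 2. Then |z + 5| < 2 gives |z| < 7, and by the triangle inequality |2z - 10| ≤ 2·7 + 10 = 24.
Hence |(2z^2 + 9) − 59| ≤ 24|z + 5| < ε provided |z + 5| < ε/24.
Choosing δ = min(2, ε/24) ensures both conditions, hence |(2z^2 + 9) − 59| < ε.

δ = min(2, ε/24)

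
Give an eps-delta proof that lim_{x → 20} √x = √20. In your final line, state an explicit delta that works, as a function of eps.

delta = min(20, √20·eps)

Fix eps > 0. We want delta > 0 such that 0 < |x − 20| < delta implies |√x − √20| < eps.
Rationalise: √x − √20 = (x − 20)/(√x + √20), so |√x − √20| = |x − 20|/(√x + √20).
Restrict delta ≤ 20 so that |x − 20| < 20 forces x > 0, and then √x + √20 > √20.
Hence |√x − √20| < |x − 20|/√20, which is < eps once |x − 20| < √20·eps.
Take delta = min(20, √20·eps). If 0 < |x − 20| < delta then x > 0 and |√x − √20| < |x − 20|/√20 < eps.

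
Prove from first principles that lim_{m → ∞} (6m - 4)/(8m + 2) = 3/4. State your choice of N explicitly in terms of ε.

N = (11/16)/ε

Let ε > 0. For m ≥ 1, |(6m - 4)/(8m + 2) − (3/4)| = |-44|/(8(8m + 2)) = 44/(8(8m + 2)).
Since 8m + 2 ≥ 8m for m ≥ 1, this is ≤ 44/(8·8m) = (11/16)/m.
So |(6m - 4)/(8m + 2) − (3/4)| < ε whenever m > (11/16)/ε.
Take N = (11/16)/ε. If m > N then |(6m - 4)/(8m + 2) − (3/4)| ≤ (11/16)/m < ε.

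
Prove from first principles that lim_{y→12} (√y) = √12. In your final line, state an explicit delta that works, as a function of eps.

Suppose eps > 0. We want delta > 0 such that 0 < |y − 12| < delta implies |√y − √12| < eps.
Multiplying by the conjugate, |√y − √12| = |y − 12|/(√y + √12).
Restrict delta ≤ 12 so that |y − 12| < 12 forces y > 0, and then √y + √12 > √12.
Hence |√y − √12| < |y − 12|/√12, which is < eps once |y − 12| < √12·eps.
Take delta = min(12, √12·eps). If 0 < |y − 12| < delta then y > 0 and |√y − √12| < |y − 12|/√12 < eps.

delta = min(12, √12·eps)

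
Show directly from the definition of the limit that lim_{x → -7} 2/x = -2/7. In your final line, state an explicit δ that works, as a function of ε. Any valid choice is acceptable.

δ = min(7/2, (49/4)ε)

Let ε > 0. We seek δ > 0 such that 0 < |x + 7| < δ implies |2/x + 2/7| < ε.
|2/x + 2/7| = 2·|-7 − x|/(7·|x|) = 2|x + 7|/(7|x|).
Require δ ≤ 7/2 so that |x| > 7 − 7/2 = 7/2, hence 7|x| > 49/2.
Then |2/x + 2/7| < 2|x + 7|/(49/2), which is < ε when |x + 7| < (49/4)ε.
Take δ = min(7/2, (49/4)ε). Then 0 < |x + 7| < δ gives both |x + 7| < 7/2 and |x + 7| < (49/4)ε, so |2/x + 2/7| < ε.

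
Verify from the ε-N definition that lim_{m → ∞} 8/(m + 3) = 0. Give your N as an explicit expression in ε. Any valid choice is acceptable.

Suppose ε > 0. For m ≥ 1, |8/(m + 3) − 0| = 8/(m + 3) ≤ 8/m.
We need 8/m < ε, i.e. m > 8/ε.
Take N = 8/ε. If m > N then |8/(m + 3)| ≤ 8/m < ε.

N = 8/ε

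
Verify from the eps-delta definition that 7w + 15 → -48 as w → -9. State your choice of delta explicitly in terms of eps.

delta = eps/7

Fix eps > 0. We need delta > 0 so that 0 < |w + 9| < delta implies |(7w + 15) + 48| < eps.
|(7w + 15) + 48| = |7w + 63| = 7|w + 9|.
Thus it suffices that |w + 9| < eps/7.
Take delta = eps/7. If 0 < |w + 9| < delta then |(7w + 15) + 48| = 7|w + 9| < 7·(eps/7) = eps.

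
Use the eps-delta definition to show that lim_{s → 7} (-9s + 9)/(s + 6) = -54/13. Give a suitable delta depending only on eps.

delta = min(13/2, (169/126)eps)

Suppose eps > 0. We want delta > 0 with 0 < |s − 7| < delta ⇒ |(-9s + 9)/(s + 6) + 54/13| < eps.
Combining over a common denominator, (-9s + 9)/(s + 6) + 54/13 = [(-9s + 9)·13 − (-54)·(s + 6)] / [13·(s + 6)] = -63(s − 7) / (13(s + 6)).
So |(-9s + 9)/(s + 6) + 54/13| = 63|s − 7| / (13·|s + 6|).
Restrict delta ≤ 13/2. Then |s − 7| < 13/2 gives |s + 6| = |(s − 7) + 13| ≥ 13 − 13/2 = 13/2.
Hence |(-9s + 9)/(s + 6) + 54/13| < 63|s − 7|/(13·(13/2)) = (126/169)|s − 7|, which is < eps once |s − 7| < (169/126)eps.
Take delta = min(13/2, (169/126)eps). Then 0 < |s − 7| < delta forces both bounds, so |(-9s + 9)/(s + 6) + 54/13| < eps.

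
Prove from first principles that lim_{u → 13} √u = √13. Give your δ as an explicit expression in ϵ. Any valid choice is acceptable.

Let ϵ > 0 be given. We want δ > 0 such that 0 < |u − 13| < δ implies |√u − √13| < ϵ.
Rationalise: √u − √13 = (u − 13)/(√u + √13), so |√u − √13| = |u − 13|/(√u + √13).
Restrict δ ≤ 13 so that |u − 13| < 13 forces u > 0, and then √u + √13 > √13.
Hence |√u − √13| < |u − 13|/√13, which is < ϵ once |u − 13| < √13·ϵ.
Take δ = min(13, √13·ϵ). If 0 < |u − 13| < δ then u > 0 and |√u − √13| < |u − 13|/√13 < ϵ.

δ = min(13, √13·ϵ)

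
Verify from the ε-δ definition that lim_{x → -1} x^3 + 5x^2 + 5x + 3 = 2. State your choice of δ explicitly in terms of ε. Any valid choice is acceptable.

δ = min(1, ε/13)

Suppose ε > 0. We want δ > 0 such that 0 < |x + 1| < δ implies |(x^3 + 5x^2 + 5x + 3) − 2| < ε.
(x^3 + 5x^2 + 5x + 3) − 2 = x^3 + 5x^2 + 5x + 1 = (x + 1)(x^2 + 4x + 1).
So |(x^3 + 5x^2 + 5x + 3) − 2| = |x + 1|·|x^2 + 4x + 1|.
Assume first that |x + 1| < 1, so |x| < 2. Then |x^2 + 4x + 1| ≤ 2^2 + 4·2 + 1 = 13.
Hence |(x^3 + 5x^2 + 5x + 3) − 2| ≤ 13|x + 1| < ε provided |x + 1| < ε/13.
Choosing δ = min(1, ε/13) ensures both conditions, hence |(x^3 + 5x^2 + 5x + 3) − 2| < ε.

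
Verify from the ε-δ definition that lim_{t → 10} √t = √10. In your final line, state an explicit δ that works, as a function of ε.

δ = min(10, √10·ε)

Let ε > 0. We want δ > 0 such that 0 < |t − 10| < δ implies |√t − √10| < ε.
Multiplying by the conjugate, |√t − √10| = |t − 10|/(√t + √10).
Restrict δ ≤ 10 so that |t − 10| < 10 forces t > 0, and then √t + √10 > √10.
Hence |√t − √10| < |t − 10|/√10, which is < ε once |t − 10| < √10·ε.
Take δ = min(10, √10·ε). If 0 < |t − 10| < δ then t > 0 and |√t − √10| < |t − 10|/√10 < ε.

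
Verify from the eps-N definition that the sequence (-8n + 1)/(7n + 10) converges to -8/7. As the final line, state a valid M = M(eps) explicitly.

Suppose eps > 0. For n ≥ 1, |(-8n + 1)/(7n + 10) + 8/7| = |87|/(7(7n + 10)) = 87/(7(7n + 10)).
Since 7n + 10 ≥ 7n for n ≥ 1, this is ≤ 87/(7·7n) = (87/49)/n.
So |(-8n + 1)/(7n + 10) + 8/7| < eps whenever n > (87/49)/eps.
Take M = (87/49)/eps. If n > M then |(-8n + 1)/(7n + 10) + 8/7| ≤ (87/49)/n < eps.

M = (87/49)/eps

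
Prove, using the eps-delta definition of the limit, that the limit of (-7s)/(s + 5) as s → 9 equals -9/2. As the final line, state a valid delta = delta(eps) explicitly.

delta = min(7, (14/5)eps)

Suppose eps > 0. We want delta > 0 with 0 < |s − 9| < delta ⇒ |(-7s)/(s + 5) + 9/2| < eps.
Combining over a common denominator, (-7s)/(s + 5) + 9/2 = [(-7s)·14 − (-63)·(s + 5)] / [14·(s + 5)] = -35(s − 9) / (14(s + 5)).
So |(-7s)/(s + 5) + 9/2| = 35|s − 9| / (14·|s + 5|).
Restrict delta ≤ 7. Then |s − 9| < 7 gives |s + 5| = |(s − 9) + 14| ≥ 14 − 7 = 7.
Hence |(-7s)/(s + 5) + 9/2| < 35|s − 9|/(14·7) = (5/14)|s − 9|, which is < eps once |s − 9| < (14/5)eps.
Take delta = min(7, (14/5)eps). Then 0 < |s − 9| < delta forces both bounds, so |(-7s)/(s + 5) + 9/2| < eps.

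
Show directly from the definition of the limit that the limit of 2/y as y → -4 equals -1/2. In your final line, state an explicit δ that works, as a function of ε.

δ = min(2, 4ε)

Fix ε > 0. We seek δ > 0 such that 0 < |y + 4| < δ implies |2/y + 1/2| < ε.
|2/y + 1/2| = 2·|-4 − y|/(4·|y|) = 2|y + 4|/(4|y|).
Require δ ≤ 2 so that |y| > 4 − 2 = 2, hence 4|y| > 8.
Then |2/y + 1/2| < 2|y + 4|/8, which is < ε when |y + 4| < 4ε.
Take δ = min(2, 4ε). Then 0 < |y + 4| < δ gives both |y + 4| < 2 and |y + 4| < 4ε, so |2/y + 1/2| < ε.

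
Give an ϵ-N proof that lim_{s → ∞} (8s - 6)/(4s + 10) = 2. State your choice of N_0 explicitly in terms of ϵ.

Let ϵ > 0 be given. We seek N_0 > 0 such that s > N_0 implies |(8s - 6)/(4s + 10) − 2| < ϵ.
(8s - 6)/(4s + 10) − 2 = (4(8s - 6) − 8(4s + 10)) / (4(4s + 10)) = -104/(4(4s + 10)).
For s > 0 we have 4s + 10 > 4s, so |(8s - 6)/(4s + 10) − 2| = 104/(4(4s + 10)) < 104/(4·4s) = (13/2)/s.
Thus |(8s - 6)/(4s + 10) − 2| < ϵ whenever s > (13/2)/ϵ.
Take N_0 = (13/2)/ϵ. If s > N_0 then |(8s - 6)/(4s + 10) − 2| < (13/2)/s < ϵ.

N_0 = (13/2)/ϵ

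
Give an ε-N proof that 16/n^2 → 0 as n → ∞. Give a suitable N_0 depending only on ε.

N_0 = (16/ε)^{1/2}

Suppose ε > 0. For n ≥ 1, |16/n^2 − 0| = 16/n^2.
16/n^2 < ε ⇔ n^2 > 16/ε ⇔ n > (16/ε)^{1/2}.
Take N_0 = (16/ε)^{1/2}. Then n > N_0 implies 16/n^2 < ε.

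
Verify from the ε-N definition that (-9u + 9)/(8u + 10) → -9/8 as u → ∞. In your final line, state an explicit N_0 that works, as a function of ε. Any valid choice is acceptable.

N_0 = (81/32)/ε

Suppose ε > 0. We seek N_0 > 0 such that u > N_0 implies |(-9u + 9)/(8u + 10) + 9/8| < ε.
(-9u + 9)/(8u + 10) + 9/8 = (8(-9u + 9) − (-9)(8u + 10)) / (8(8u + 10)) = 162/(8(8u + 10)).
For u > 0 we have 8u + 10 > 8u, so |(-9u + 9)/(8u + 10) + 9/8| = 162/(8(8u + 10)) < 162/(8·8u) = (81/32)/u.
Thus |(-9u + 9)/(8u + 10) + 9/8| < ε whenever u > (81/32)/ε.
Take N_0 = (81/32)/ε. If u > N_0 then |(-9u + 9)/(8u + 10) + 9/8| < (81/32)/u < ε.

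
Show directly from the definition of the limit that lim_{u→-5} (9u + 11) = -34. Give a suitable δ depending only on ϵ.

Let ϵ > 0. We need δ > 0 so that 0 < |u + 5| < δ implies |(9u + 11) + 34| < ϵ.
Since (9u + 11) + 34 = 9(u + 5), we have |(9u + 11) + 34| = 9|u + 5|.
Thus it suffices that |u + 5| < ϵ/9.
Choosing δ = ϵ/9 gives |(9u + 11) + 34| = 9|u + 5| < ϵ whenever |u + 5| < δ.

δ = ϵ/9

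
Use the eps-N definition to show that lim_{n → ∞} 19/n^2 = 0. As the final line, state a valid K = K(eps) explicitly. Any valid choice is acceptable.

K = (19/eps)^{1/2}

Suppose eps > 0. For n ≥ 1, |19/n^2 − 0| = 19/n^2.
19/n^2 < eps ⇔ n^2 > 19/eps ⇔ n > (19/eps)^{1/2}.
Take K = (19/eps)^{1/2}. Then n > K implies 19/n^2 < eps.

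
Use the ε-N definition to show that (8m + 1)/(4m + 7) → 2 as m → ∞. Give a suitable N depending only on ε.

N = (13/4)/ε

Let ε > 0. For m ≥ 1, |(8m + 1)/(4m + 7) − 2| = |-52|/(4(4m + 7)) = 52/(4(4m + 7)).
Since 4m + 7 ≥ 4m for m ≥ 1, this is ≤ 52/(4·4m) = (13/4)/m.
So |(8m + 1)/(4m + 7) − 2| < ε whenever m > (13/4)/ε.
Take N = (13/4)/ε. If m > N then |(8m + 1)/(4m + 7) − 2| ≤ (13/4)/m < ε.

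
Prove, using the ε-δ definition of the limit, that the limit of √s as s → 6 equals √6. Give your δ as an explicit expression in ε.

Let ε > 0 be given. We want δ > 0 such that 0 < |s − 6| < δ implies |√s − √6| < ε.
Multiplying by the conjugate, |√s − √6| = |s − 6|/(√s + √6).
Restrict δ ≤ 6 so that |s − 6| < 6 forces s > 0, and then √s + √6 > √6.
Hence |√s − √6| < |s − 6|/√6, which is < ε once |s − 6| < √6·ε.
Take δ = min(6, √6·ε). If 0 < |s − 6| < δ then s > 0 and |√s − √6| < |s − 6|/√6 < ε.

δ = min(6, √6·ε)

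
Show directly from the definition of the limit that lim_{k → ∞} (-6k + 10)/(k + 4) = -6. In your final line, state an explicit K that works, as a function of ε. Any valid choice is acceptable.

Let ε > 0. For k ≥ 1, |(-6k + 10)/(k + 4) + 6| = |34|/((k + 4)) = 34/((k + 4)).
Since k + 4 ≥ k for k ≥ 1, this is ≤ 34/(k) = 34/k.
So |(-6k + 10)/(k + 4) + 6| < ε whenever k > 34/ε.
Take K = 34/ε. If k > K then |(-6k + 10)/(k + 4) + 6| ≤ 34/k < ε.

K = 34/ε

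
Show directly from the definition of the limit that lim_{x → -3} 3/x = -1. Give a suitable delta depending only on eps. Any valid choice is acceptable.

Fix eps > 0. We seek delta > 0 such that 0 < |x + 3| < delta implies |3/x + 1| < eps.
|3/x + 1| = 3·|-3 − x|/(3·|x|) = 3|x + 3|/(3|x|).
Restrict delta ≤ 3/2. Then |x + 3| < 3/2 gives |x| > 3/2, so 3|x| > 9/2.
Then |3/x + 1| < 3|x + 3|/(9/2), which is < eps when |x + 3| < (3/2)eps.
Take delta = min(3/2, (3/2)eps). Then 0 < |x + 3| < delta gives both |x + 3| < 3/2 and |x + 3| < (3/2)eps, so |3/x + 1| < eps.

delta = min(3/2, (3/2)eps)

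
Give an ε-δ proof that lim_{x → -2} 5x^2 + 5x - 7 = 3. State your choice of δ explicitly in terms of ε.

δ = min(1, ε/20)

Suppose ε > 0. We want δ > 0 such that 0 < |x + 2| < δ implies |(5x^2 + 5x - 7) − 3| < ε.
(5x^2 + 5x - 7) − 3 = 5x^2 + 5x - 10 = (x + 2)(5x - 5).
So |(5x^2 + 5x - 7) − 3| = |x + 2|·|5x - 5|.
Require δ ≤ 1. Then |x + 2| < 1 gives |x| < 3, and by the triangle inequality |5x - 5| ≤ 5·3 + 5 = 20.
Hence |(5x^2 + 5x - 7) − 3| ≤ 20|x + 2| < ε provided |x + 2| < ε/20.
Take δ = min(1, ε/20). Then 0 < |x + 2| < δ gives both |x + 2| < 1 and |x + 2| < ε/20, so |(5x^2 + 5x - 7) − 3| < ε.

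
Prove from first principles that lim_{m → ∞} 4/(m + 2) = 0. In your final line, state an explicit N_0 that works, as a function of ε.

Fix ε > 0. For m ≥ 1, |4/(m + 2) − 0| = 4/(m + 2) ≤ 4/m.
We need 4/m < ε, i.e. m > 4/ε.
Take N_0 = 4/ε. If m > N_0 then |4/(m + 2)| ≤ 4/m < ε.

N_0 = 4/ε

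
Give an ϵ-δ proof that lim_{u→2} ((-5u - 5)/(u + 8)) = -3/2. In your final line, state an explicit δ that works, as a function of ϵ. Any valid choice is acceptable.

Let ϵ > 0 be given. We want δ > 0 with 0 < |u − 2| < δ ⇒ |(-5u - 5)/(u + 8) + 3/2| < ϵ.
Combining over a common denominator, (-5u - 5)/(u + 8) + 3/2 = [(-5u - 5)·10 − (-15)·(u + 8)] / [10·(u + 8)] = -35(u − 2) / (10(u + 8)).
So |(-5u - 5)/(u + 8) + 3/2| = 35|u − 2| / (10·|u + 8|).
Require δ ≤ 5, so |u + 8| ≥ |10| − |u − 2| > 10 − 5 = 5.
Hence |(-5u - 5)/(u + 8) + 3/2| < 35|u − 2|/(10·5) = (7/10)|u − 2|, which is < ϵ once |u − 2| < (10/7)ϵ.
Take δ = min(5, (10/7)ϵ). Then 0 < |u − 2| < δ forces both bounds, so |(-5u - 5)/(u + 8) + 3/2| < ϵ.

δ = min(5, (10/7)ϵ)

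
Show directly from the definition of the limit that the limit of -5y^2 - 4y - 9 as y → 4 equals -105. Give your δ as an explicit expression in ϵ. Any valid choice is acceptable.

Let ϵ > 0. We want δ > 0 such that 0 < |y − 4| < δ implies |(-5y^2 - 4y - 9) + 105| < ϵ.
(-5y^2 - 4y - 9) + 105 = -5y^2 - 4y + 96 = (y − 4)(-5y - 24).
So |(-5y^2 - 4y - 9) + 105| = |y − 4|·|-5y - 24|.
Require δ ≤ 2. Then |y − 4| < 2 gives |y| < 6, and by the triangle inequality |-5y - 24| ≤ 5·6 + 24 = 54.
Hence |(-5y^2 - 4y - 9) + 105| ≤ 54|y − 4| < ϵ provided |y − 4| < ϵ/54.
Choosing δ = min(2, ϵ/54) ensures both conditions, hence |(-5y^2 - 4y - 9) + 105| < ϵ.

δ = min(2, ϵ/54)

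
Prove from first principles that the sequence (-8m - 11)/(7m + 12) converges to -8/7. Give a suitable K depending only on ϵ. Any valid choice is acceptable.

Let ϵ > 0 be given. For m ≥ 1, |(-8m - 11)/(7m + 12) + 8/7| = |19|/(7(7m + 12)) = 19/(7(7m + 12)).
Since 7m + 12 ≥ 7m for m ≥ 1, this is ≤ 19/(7·7m) = (19/49)/m.
So |(-8m - 11)/(7m + 12) + 8/7| < ϵ whenever m > (19/49)/ϵ.
Take K = (19/49)/ϵ. If m > K then |(-8m - 11)/(7m + 12) + 8/7| ≤ (19/49)/m < ϵ.

K = (19/49)/ϵ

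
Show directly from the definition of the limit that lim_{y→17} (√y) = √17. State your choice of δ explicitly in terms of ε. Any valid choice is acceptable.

δ = min(17, √17·ε)

Fix ε > 0. We want δ > 0 such that 0 < |y − 17| < δ implies |√y − √17| < ε.
Multiplying by the conjugate, |√y − √17| = |y − 17|/(√y + √17).
Restrict δ ≤ 17 so that |y − 17| < 17 forces y > 0, and then √y + √17 > √17.
Hence |√y − √17| < |y − 17|/√17, which is < ε once |y − 17| < √17·ε.
Take δ = min(17, √17·ε). If 0 < |y − 17| < δ then y > 0 and |√y − √17| < |y − 17|/√17 < ε.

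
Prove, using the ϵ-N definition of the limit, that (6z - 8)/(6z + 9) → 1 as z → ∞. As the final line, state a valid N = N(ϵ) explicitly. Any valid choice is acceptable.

Fix ϵ > 0. We seek N > 0 such that z > N implies |(6z - 8)/(6z + 9) − 1| < ϵ.
(6z - 8)/(6z + 9) − 1 = (6(6z - 8) − 6(6z + 9)) / (6(6z + 9)) = -102/(6(6z + 9)).
For z > 0 we have 6z + 9 > 6z, so |(6z - 8)/(6z + 9) − 1| = 102/(6(6z + 9)) < 102/(6·6z) = (17/6)/z.
Thus |(6z - 8)/(6z + 9) − 1| < ϵ whenever z > (17/6)/ϵ.
Take N = (17/6)/ϵ. If z > N then |(6z - 8)/(6z + 9) − 1| < (17/6)/z < ϵ.

N = (17/6)/ϵ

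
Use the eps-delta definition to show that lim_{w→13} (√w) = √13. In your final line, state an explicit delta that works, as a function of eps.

Suppose eps > 0. We want delta > 0 such that 0 < |w − 13| < delta implies |√w − √13| < eps.
Rationalise: √w − √13 = (w − 13)/(√w + √13), so |√w − √13| = |w − 13|/(√w + √13).
Restrict delta ≤ 13 so that |w − 13| < 13 forces w > 0, and then √w + √13 > √13.
Hence |√w − √13| < |w − 13|/√13, which is < eps once |w − 13| < √13·eps.
Take delta = min(13, √13·eps). If 0 < |w − 13| < delta then w > 0 and |√w − √13| < |w − 13|/√13 < eps.

delta = min(13, √13·eps)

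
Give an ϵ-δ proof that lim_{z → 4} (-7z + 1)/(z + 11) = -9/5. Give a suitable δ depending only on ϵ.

Fix ϵ > 0. We want δ > 0 with 0 < |z − 4| < δ ⇒ |(-7z + 1)/(z + 11) + 9/5| < ϵ.
Combining over a common denominator, (-7z + 1)/(z + 11) + 9/5 = [(-7z + 1)·15 − (-27)·(z + 11)] / [15·(z + 11)] = -78(z − 4) / (15(z + 11)).
So |(-7z + 1)/(z + 11) + 9/5| = 78|z − 4| / (15·|z + 11|).
Restrict δ ≤ 15/2. Then |z − 4| < 15/2 gives |z + 11| = |(z − 4) + 15| ≥ 15 − 15/2 = 15/2.
Hence |(-7z + 1)/(z + 11) + 9/5| < 78|z − 4|/(15·(15/2)) = (52/75)|z − 4|, which is < ϵ once |z − 4| < (75/52)ϵ.
Take δ = min(15/2, (75/52)ϵ). Then 0 < |z − 4| < δ forces both bounds, so |(-7z + 1)/(z + 11) + 9/5| < ϵ.

δ = min(15/2, (75/52)ϵ)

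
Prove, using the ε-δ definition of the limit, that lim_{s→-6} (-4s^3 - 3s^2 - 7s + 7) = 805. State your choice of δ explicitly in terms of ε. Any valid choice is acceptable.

δ = min(1, ε/476)

Let ε > 0. We want δ > 0 such that 0 < |s + 6| < δ implies |(-4s^3 - 3s^2 - 7s + 7) − 805| < ε.
(-4s^3 - 3s^2 - 7s + 7) − 805 = -4s^3 - 3s^2 - 7s - 798 = (s + 6)(-4s^2 + 21s - 133).
So |(-4s^3 - 3s^2 - 7s + 7) − 805| = |s + 6|·|-4s^2 + 21s - 133|.
Assume first that |s + 6| < 1, so |s| < 7. Then |-4s^2 + 21s - 133| ≤ 4·7^2 + 21·7 + 133 = 476.
Hence |(-4s^3 - 3s^2 - 7s + 7) − 805| ≤ 476|s + 6| < ε provided |s + 6| < ε/476.
Choosing δ = min(1, ε/476) ensures both conditions, hence |(-4s^3 - 3s^2 - 7s + 7) − 805| < ε.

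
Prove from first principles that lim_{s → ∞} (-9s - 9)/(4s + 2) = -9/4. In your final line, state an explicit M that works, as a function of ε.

Let ε > 0. We seek M > 0 such that s > M implies |(-9s - 9)/(4s + 2) + 9/4| < ε.
(-9s - 9)/(4s + 2) + 9/4 = (4(-9s - 9) − (-9)(4s + 2)) / (4(4s + 2)) = -18/(4(4s + 2)).
For s > 0 we have 4s + 2 > 4s, so |(-9s - 9)/(4s + 2) + 9/4| = 18/(4(4s + 2)) < 18/(4·4s) = (9/8)/s.
Thus |(-9s - 9)/(4s + 2) + 9/4| < ε whenever s > (9/8)/ε.
Take M = (9/8)/ε. If s > M then |(-9s - 9)/(4s + 2) + 9/4| < (9/8)/s < ε.

M = (9/8)/ε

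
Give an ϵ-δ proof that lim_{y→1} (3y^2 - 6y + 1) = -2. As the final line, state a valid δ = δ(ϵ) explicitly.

δ = min(1, ϵ/9)

Let ϵ > 0 be given. We want δ > 0 such that 0 < |y − 1| < δ implies |(3y^2 - 6y + 1) + 2| < ϵ.
(3y^2 - 6y + 1) + 2 = 3y^2 - 6y + 3 = (y − 1)(3y - 3).
So |(3y^2 - 6y + 1) + 2| = |y − 1|·|3y - 3|.
Require δ ≤ 1. Then |y − 1| < 1 gives |y| < 2, and by the triangle inequality |3y - 3| ≤ 3·2 + 3 = 9.
Hence |(3y^2 - 6y + 1) + 2| ≤ 9|y − 1| < ϵ provided |y − 1| < ϵ/9.
Choosing δ = min(1, ϵ/9) ensures both conditions, hence |(3y^2 - 6y + 1) + 2| < ϵ.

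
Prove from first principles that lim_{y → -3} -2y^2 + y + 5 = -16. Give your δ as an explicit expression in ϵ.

δ = min(1, ϵ/15)

Let ϵ > 0 be given. We want δ > 0 such that 0 < |y + 3| < δ implies |(-2y^2 + y + 5) + 16| < ϵ.
(-2y^2 + y + 5) + 16 = -2y^2 + y + 21 = (y + 3)(-2y + 7).
So |(-2y^2 + y + 5) + 16| = |y + 3|·|-2y + 7|.
Assume first that |y + 3| < 1, so |y| < 4. Then |-2y + 7| ≤ 2·4 + 7 = 15.
Hence |(-2y^2 + y + 5) + 16| ≤ 15|y + 3| < ϵ provided |y + 3| < ϵ/15.
Take δ = min(1, ϵ/15). Then 0 < |y + 3| < δ gives both |y + 3| < 1 and |y + 3| < ϵ/15, so |(-2y^2 + y + 5) + 16| < ϵ.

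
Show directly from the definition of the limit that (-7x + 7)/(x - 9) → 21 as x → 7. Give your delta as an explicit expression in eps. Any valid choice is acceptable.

delta = min(1, (1/28)eps)

Suppose eps > 0. We want delta > 0 with 0 < |x − 7| < delta ⇒ |(-7x + 7)/(x - 9) − 21| < eps.
Combining over a common denominator, (-7x + 7)/(x - 9) − 21 = [(-7x + 7)·(-2) − (-42)·(x - 9)] / [(-2)·(x - 9)] = 56(x − 7) / ((-2)(x - 9)).
So |(-7x + 7)/(x - 9) − 21| = 56|x − 7| / (2·|x − 9|).
Restrict delta ≤ 1. Then |x − 7| < 1 gives |x − 9| = |(x − 7) + (-2)| ≥ 2 − 1 = 1.
Hence |(-7x + 7)/(x - 9) − 21| < 56|x − 7|/(2·1) = 28|x − 7|, which is < eps once |x − 7| < (1/28)eps.
Take delta = min(1, (1/28)eps). Then 0 < |x − 7| < delta forces both bounds, so |(-7x + 7)/(x - 9) − 21| < eps.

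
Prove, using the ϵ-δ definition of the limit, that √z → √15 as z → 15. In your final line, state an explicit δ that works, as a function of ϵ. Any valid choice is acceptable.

δ = min(15, √15·ϵ)

Let ϵ > 0 be given. We want δ > 0 such that 0 < |z − 15| < δ implies |√z − √15| < ϵ.
Multiplying by the conjugate, |√z − √15| = |z − 15|/(√z + √15).
Restrict δ ≤ 15 so that |z − 15| < 15 forces z > 0, and then √z + √15 > √15.
Hence |√z − √15| < |z − 15|/√15, which is < ϵ once |z − 15| < √15·ϵ.
Take δ = min(15, √15·ϵ). If 0 < |z − 15| < δ then z > 0 and |√z − √15| < |z − 15|/√15 < ϵ.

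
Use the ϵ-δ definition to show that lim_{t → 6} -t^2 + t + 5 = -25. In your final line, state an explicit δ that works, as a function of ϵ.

δ = min(1, ϵ/12)

Let ϵ > 0. We want δ > 0 such that 0 < |t − 6| < δ implies |(-t^2 + t + 5) + 25| < ϵ.
(-t^2 + t + 5) + 25 = -t^2 + t + 30 = (t − 6)(-t - 5).
So |(-t^2 + t + 5) + 25| = |t − 6|·|-t - 5|.
Require δ ≤ 1. Then |t − 6| < 1 gives |t| < 7, and by the triangle inequality |-t - 5| ≤ 7 + 5 = 12.
Hence |(-t^2 + t + 5) + 25| ≤ 12|t − 6| < ϵ provided |t − 6| < ϵ/12.
Take δ = min(1, ϵ/12). Then 0 < |t − 6| < δ gives both |t − 6| < 1 and |t − 6| < ϵ/12, so |(-t^2 + t + 5) + 25| < ϵ.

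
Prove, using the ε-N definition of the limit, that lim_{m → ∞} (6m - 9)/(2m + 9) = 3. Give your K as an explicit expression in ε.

K = 18/ε

Let ε > 0. For m ≥ 1, |(6m - 9)/(2m + 9) − 3| = |-72|/(2(2m + 9)) = 72/(2(2m + 9)).
Since 2m + 9 ≥ 2m for m ≥ 1, this is ≤ 72/(2·2m) = 18/m.
So |(6m - 9)/(2m + 9) − 3| < ε whenever m > 18/ε.
Take K = 18/ε. If m > K then |(6m - 9)/(2m + 9) − 3| ≤ 18/m < ε.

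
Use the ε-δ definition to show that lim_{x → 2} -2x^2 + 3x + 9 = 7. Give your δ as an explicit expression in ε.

Let ε > 0 be given. We want δ > 0 such that 0 < |x − 2| < δ implies |(-2x^2 + 3x + 9) − 7| < ε.
(-2x^2 + 3x + 9) − 7 = -2x^2 + 3x + 2 = (x − 2)(-2x - 1).
So |(-2x^2 + 3x + 9) − 7| = |x − 2|·|-2x - 1|.
Require δ ≤ 1. Then |x − 2| < 1 gives |x| < 3, and by the triangle inequality |-2x - 1| ≤ 2·3 + 1 = 7.
Hence |(-2x^2 + 3x + 9) − 7| ≤ 7|x − 2| < ε provided |x − 2| < ε/7.
Choosing δ = min(1, ε/7) ensures both conditions, hence |(-2x^2 + 3x + 9) − 7| < ε.

δ = min(1, ε/7)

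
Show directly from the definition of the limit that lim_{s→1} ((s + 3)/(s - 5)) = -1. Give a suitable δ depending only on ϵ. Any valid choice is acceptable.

δ = min(2, ϵ)

Fix ϵ > 0. We want δ > 0 with 0 < |s − 1| < δ ⇒ |(s + 3)/(s - 5) + 1| < ϵ.
Combining over a common denominator, (s + 3)/(s - 5) + 1 = [(s + 3)·(-4) − 4·(s - 5)] / [(-4)·(s - 5)] = -8(s − 1) / ((-4)(s - 5)).
So |(s + 3)/(s - 5) + 1| = 8|s − 1| / (4·|s − 5|).
Restrict δ ≤ 2. Then |s − 1| < 2 gives |s − 5| = |(s − 1) + (-4)| ≥ 4 − 2 = 2.
Hence |(s + 3)/(s - 5) + 1| < 8|s − 1|/(4·2) = |s − 1|, which is < ϵ once |s − 1| < ϵ.
Take δ = min(2, ϵ). Then 0 < |s − 1| < δ forces both bounds, so |(s + 3)/(s - 5) + 1| < ϵ.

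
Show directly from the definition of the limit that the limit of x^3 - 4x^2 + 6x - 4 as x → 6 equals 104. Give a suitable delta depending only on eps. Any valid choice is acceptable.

delta = min(2, eps/98)

Let eps > 0 be given. We want delta > 0 such that 0 < |x − 6| < delta implies |(x^3 - 4x^2 + 6x - 4) − 104| < eps.
(x^3 - 4x^2 + 6x - 4) − 104 = x^3 - 4x^2 + 6x - 108 = (x − 6)(x^2 + 2x + 18).
So |(x^3 - 4x^2 + 6x - 4) − 104| = |x − 6|·|x^2 + 2x + 18|.
Assume first that |x − 6| < 2, so |x| < 8. Then |x^2 + 2x + 18| ≤ 8^2 + 2·8 + 18 = 98.
Hence |(x^3 - 4x^2 + 6x - 4) − 104| ≤ 98|x − 6| < eps provided |x − 6| < eps/98.
Choosing delta = min(2, eps/98) ensures both conditions, hence |(x^3 - 4x^2 + 6x - 4) − 104| < eps.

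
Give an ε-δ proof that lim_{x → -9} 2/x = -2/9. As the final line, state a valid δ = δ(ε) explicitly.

δ = min(9/2, (81/4)ε)

Let ε > 0. We seek δ > 0 such that 0 < |x + 9| < δ implies |2/x + 2/9| < ε.
|2/x + 2/9| = 2·|-9 − x|/(9·|x|) = 2|x + 9|/(9|x|).
Require δ ≤ 9/2 so that |x| > 9 − 9/2 = 9/2, hence 9|x| > 81/2.
Then |2/x + 2/9| < 2|x + 9|/(81/2), which is < ε when |x + 9| < (81/4)ε.
Take δ = min(9/2, (81/4)ε). Then 0 < |x + 9| < δ gives both |x + 9| < 9/2 and |x + 9| < (81/4)ε, so |2/x + 2/9| < ε.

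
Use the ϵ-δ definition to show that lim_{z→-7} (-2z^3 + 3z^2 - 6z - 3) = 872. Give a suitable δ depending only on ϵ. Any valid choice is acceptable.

δ = min(1, ϵ/389)

Fix ϵ > 0. We want δ > 0 such that 0 < |z + 7| < δ implies |(-2z^3 + 3z^2 - 6z - 3) − 872| < ϵ.
(-2z^3 + 3z^2 - 6z - 3) − 872 = -2z^3 + 3z^2 - 6z - 875 = (z + 7)(-2z^2 + 17z - 125).
So |(-2z^3 + 3z^2 - 6z - 3) − 872| = |z + 7|·|-2z^2 + 17z - 125|.
Assume first that |z + 7| < 1, so |z| < 8. Then |-2z^2 + 17z - 125| ≤ 2·8^2 + 17·8 + 125 = 389.
Hence |(-2z^3 + 3z^2 - 6z - 3) − 872| ≤ 389|z + 7| < ϵ provided |z + 7| < ϵ/389.
Take δ = min(1, ϵ/389). Then 0 < |z + 7| < δ gives both |z + 7| < 1 and |z + 7| < ϵ/389, so |(-2z^3 + 3z^2 - 6z - 3) − 872| < ϵ.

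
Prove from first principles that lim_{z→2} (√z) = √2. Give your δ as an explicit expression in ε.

Fix ε > 0. We want δ > 0 such that 0 < |z − 2| < δ implies |√z − √2| < ε.
Rationalise: √z − √2 = (z − 2)/(√z + √2), so |√z − √2| = |z − 2|/(√z + √2).
Restrict δ ≤ 2 so that |z − 2| < 2 forces z > 0, and then √z + √2 > √2.
Hence |√z − √2| < |z − 2|/√2, which is < ε once |z − 2| < √2·ε.
Take δ = min(2, √2·ε). If 0 < |z − 2| < δ then z > 0 and |√z − √2| < |z − 2|/√2 < ε.

δ = min(2, √2·ε)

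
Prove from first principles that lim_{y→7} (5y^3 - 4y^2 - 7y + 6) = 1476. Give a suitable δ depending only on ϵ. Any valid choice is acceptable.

Let ϵ > 0 be given. We want δ > 0 such that 0 < |y − 7| < δ implies |(5y^3 - 4y^2 - 7y + 6) − 1476| < ϵ.
(5y^3 - 4y^2 - 7y + 6) − 1476 = 5y^3 - 4y^2 - 7y - 1470 = (y − 7)(5y^2 + 31y + 210).
So |(5y^3 - 4y^2 - 7y + 6) − 1476| = |y − 7|·|5y^2 + 31y + 210|.
Assume first that |y − 7| < 1, so |y| < 8. Then |5y^2 + 31y + 210| ≤ 5·8^2 + 31·8 + 210 = 778.
Hence |(5y^3 - 4y^2 - 7y + 6) − 1476| ≤ 778|y − 7| < ϵ provided |y − 7| < ϵ/778.
Take δ = min(1, ϵ/778). Then 0 < |y − 7| < δ gives both |y − 7| < 1 and |y − 7| < ϵ/778, so |(5y^3 - 4y^2 - 7y + 6) − 1476| < ϵ.

δ = min(1, ϵ/778)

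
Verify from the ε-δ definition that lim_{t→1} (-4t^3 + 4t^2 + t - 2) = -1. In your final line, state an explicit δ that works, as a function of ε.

Fix ε > 0. We want δ > 0 such that 0 < |t − 1| < δ implies |(-4t^3 + 4t^2 + t - 2) + 1| < ε.
(-4t^3 + 4t^2 + t - 2) + 1 = -4t^3 + 4t^2 + t - 1 = (t − 1)(-4t^2 + 1).
So |(-4t^3 + 4t^2 + t - 2) + 1| = |t − 1|·|-4t^2 + 1|.
Assume first that |t − 1| < 1, so |t| < 2. Then |-4t^2 + 1| ≤ 4·2^2 + 1 = 17.
Hence |(-4t^3 + 4t^2 + t - 2) + 1| ≤ 17|t − 1| < ε provided |t − 1| < ε/17.
Take δ = min(1, ε/17). Then 0 < |t − 1| < δ gives both |t − 1| < 1 and |t − 1| < ε/17, so |(-4t^3 + 4t^2 + t - 2) + 1| < ε.

δ = min(1, ε/17)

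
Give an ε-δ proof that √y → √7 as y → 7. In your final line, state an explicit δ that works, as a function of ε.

Suppose ε > 0. We want δ > 0 such that 0 < |y − 7| < δ implies |√y − √7| < ε.
Multiplying by the conjugate, |√y − √7| = |y − 7|/(√y + √7).
Restrict δ ≤ 7 so that |y − 7| < 7 forces y > 0, and then √y + √7 > √7.
Hence |√y − √7| < |y − 7|/√7, which is < ε once |y − 7| < √7·ε.
Take δ = min(7, √7·ε). If 0 < |y − 7| < δ then y > 0 and |√y − √7| < |y − 7|/√7 < ε.

δ = min(7, √7·ε)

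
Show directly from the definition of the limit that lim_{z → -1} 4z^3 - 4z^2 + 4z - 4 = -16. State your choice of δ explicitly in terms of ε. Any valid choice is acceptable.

Let ε > 0 be given. We want δ > 0 such that 0 < |z + 1| < δ implies |(4z^3 - 4z^2 + 4z - 4) + 16| < ε.
(4z^3 - 4z^2 + 4z - 4) + 16 = 4z^3 - 4z^2 + 4z + 12 = (z + 1)(4z^2 - 8z + 12).
So |(4z^3 - 4z^2 + 4z - 4) + 16| = |z + 1|·|4z^2 - 8z + 12|.
Assume first that |z + 1| < 2, so |z| < 3. Then |4z^2 - 8z + 12| ≤ 4·3^2 + 8·3 + 12 = 72.
Hence |(4z^3 - 4z^2 + 4z - 4) + 16| ≤ 72|z + 1| < ε provided |z + 1| < ε/72.
Take δ = min(2, ε/72). Then 0 < |z + 1| < δ gives both |z + 1| < 2 and |z + 1| < ε/72, so |(4z^3 - 4z^2 + 4z - 4) + 16| < ε.

δ = min(2, ε/72)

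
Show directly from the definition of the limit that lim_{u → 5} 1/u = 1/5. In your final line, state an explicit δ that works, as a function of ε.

Fix ε > 0. We seek δ > 0 such that 0 < |u − 5| < δ implies |1/u − (1/5)| < ε.
|1/u − (1/5)| = |5 − u|/(5·|u|) = |u − 5|/(5|u|).
Restrict δ ≤ 5/2. Then |u − 5| < 5/2 gives |u| > 5/2, so 5|u| > 25/2.
Then |1/u − (1/5)| < |u − 5|/(25/2), which is < ε when |u − 5| < (25/2)ε.
Take δ = min(5/2, (25/2)ε). Then 0 < |u − 5| < δ gives both |u − 5| < 5/2 and |u − 5| < (25/2)ε, so |1/u − (1/5)| < ε.

δ = min(5/2, (25/2)ε)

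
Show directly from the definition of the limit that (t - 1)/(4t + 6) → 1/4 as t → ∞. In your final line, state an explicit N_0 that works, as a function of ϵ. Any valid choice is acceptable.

N_0 = (5/8)/ϵ

Let ϵ > 0. We seek N_0 > 0 such that t > N_0 implies |(t - 1)/(4t + 6) − (1/4)| < ϵ.
(t - 1)/(4t + 6) − (1/4) = (4(t - 1) − (4t + 6)) / (4(4t + 6)) = -10/(4(4t + 6)).
For t > 0 we have 4t + 6 > 4t, so |(t - 1)/(4t + 6) − (1/4)| = 10/(4(4t + 6)) < 10/(4·4t) = (5/8)/t.
Thus |(t - 1)/(4t + 6) − (1/4)| < ϵ whenever t > (5/8)/ϵ.
Take N_0 = (5/8)/ϵ. If t > N_0 then |(t - 1)/(4t + 6) − (1/4)| < (5/8)/t < ϵ.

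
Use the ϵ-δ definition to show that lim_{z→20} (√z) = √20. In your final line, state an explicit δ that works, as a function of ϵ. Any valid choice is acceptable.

δ = min(20, √20·ϵ)

Suppose ϵ > 0. We want δ > 0 such that 0 < |z − 20| < δ implies |√z − √20| < ϵ.
Multiplying by the conjugate, |√z − √20| = |z − 20|/(√z + √20).
Restrict δ ≤ 20 so that |z − 20| < 20 forces z > 0, and then √z + √20 > √20.
Hence |√z − √20| < |z − 20|/√20, which is < ϵ once |z − 20| < √20·ϵ.
Take δ = min(20, √20·ϵ). If 0 < |z − 20| < δ then z > 0 and |√z − √20| < |z − 20|/√20 < ϵ.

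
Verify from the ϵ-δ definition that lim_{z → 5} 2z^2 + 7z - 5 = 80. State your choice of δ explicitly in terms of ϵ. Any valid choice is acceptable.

Suppose ϵ > 0. We want δ > 0 such that 0 < |z − 5| < δ implies |(2z^2 + 7z - 5) − 80| < ϵ.
(2z^2 + 7z - 5) − 80 = 2z^2 + 7z - 85 = (z − 5)(2z + 17).
So |(2z^2 + 7z - 5) − 80| = |z − 5|·|2z + 17|.
Assume first that |z − 5| < 1, so |z| < 6. Then |2z + 17| ≤ 2·6 + 17 = 29.
Hence |(2z^2 + 7z - 5) − 80| ≤ 29|z − 5| < ϵ provided |z − 5| < ϵ/29.
Take δ = min(1, ϵ/29). Then 0 < |z − 5| < δ gives both |z − 5| < 1 and |z − 5| < ϵ/29, so |(2z^2 + 7z - 5) − 80| < ϵ.

δ = min(1, ϵ/29)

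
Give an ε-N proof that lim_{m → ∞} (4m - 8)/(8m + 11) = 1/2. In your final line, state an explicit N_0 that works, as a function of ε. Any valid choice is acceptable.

Suppose ε > 0. For m ≥ 1, |(4m - 8)/(8m + 11) − (1/2)| = |-108|/(8(8m + 11)) = 108/(8(8m + 11)).
Since 8m + 11 ≥ 8m for m ≥ 1, this is ≤ 108/(8·8m) = (27/16)/m.
So |(4m - 8)/(8m + 11) − (1/2)| < ε whenever m > (27/16)/ε.
Take N_0 = (27/16)/ε. If m > N_0 then |(4m - 8)/(8m + 11) − (1/2)| ≤ (27/16)/m < ε.

N_0 = (27/16)/ε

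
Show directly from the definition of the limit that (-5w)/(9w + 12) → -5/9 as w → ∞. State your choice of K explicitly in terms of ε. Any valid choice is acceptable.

Let ε > 0 be given. We seek K > 0 such that w > K implies |(-5w)/(9w + 12) + 5/9| < ε.
(-5w)/(9w + 12) + 5/9 = (9(-5w) − (-5)(9w + 12)) / (9(9w + 12)) = 60/(9(9w + 12)).
For w > 0 we have 9w + 12 > 9w, so |(-5w)/(9w + 12) + 5/9| = 60/(9(9w + 12)) < 60/(9·9w) = (20/27)/w.
Thus |(-5w)/(9w + 12) + 5/9| < ε whenever w > (20/27)/ε.
Take K = (20/27)/ε. If w > K then |(-5w)/(9w + 12) + 5/9| < (20/27)/w < ε.

K = (20/27)/ε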